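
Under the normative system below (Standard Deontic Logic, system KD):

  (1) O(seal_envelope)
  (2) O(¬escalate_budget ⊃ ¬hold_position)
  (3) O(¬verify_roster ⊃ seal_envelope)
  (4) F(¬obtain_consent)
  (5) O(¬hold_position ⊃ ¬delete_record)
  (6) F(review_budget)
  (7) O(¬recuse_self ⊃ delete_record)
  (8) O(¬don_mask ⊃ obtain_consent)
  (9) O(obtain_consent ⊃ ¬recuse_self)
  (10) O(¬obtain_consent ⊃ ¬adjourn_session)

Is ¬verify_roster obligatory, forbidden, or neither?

Neither

Premise 3 is O(¬verify_roster ⊃ seal_envelope); even if O(seal_envelope) held, inferring O(¬verify_roster) would be affirming the consequent — invalid.
No premise or chain of K-axiom applications forces O(¬verify_roster), and none forces O(verify_roster). So ¬verify_roster is neither obligatory nor forbidden under these norms.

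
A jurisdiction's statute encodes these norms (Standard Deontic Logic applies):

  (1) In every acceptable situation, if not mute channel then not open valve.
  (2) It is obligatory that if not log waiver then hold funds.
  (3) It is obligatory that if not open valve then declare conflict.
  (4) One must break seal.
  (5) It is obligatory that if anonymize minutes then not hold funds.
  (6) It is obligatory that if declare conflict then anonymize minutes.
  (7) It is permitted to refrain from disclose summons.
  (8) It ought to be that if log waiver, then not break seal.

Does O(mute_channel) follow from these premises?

Premise 4 states O(break_seal) outright.
Premise 8 is O(log_waiver → ¬break_seal); contrapositively O(break_seal → ¬log_waiver). Since O(break_seal) holds, K gives O(¬log_waiver).
Applying K to premise 2 (O(¬log_waiver → hold_funds)) and O(¬log_waiver) yields O(hold_funds).
Premise 5 is O(anonymize_minutes → ¬hold_funds); contrapositively O(hold_funds → ¬anonymize_minutes). Since O(hold_funds) holds, K gives O(¬anonymize_minutes).
Premise 6 is O(declare_conflict → anonymize_minutes); contrapositively O(¬anonymize_minutes → ¬declare_conflict). Since O(¬anonymize_minutes) holds, K gives O(¬declare_conflict).
The contrapositive of premise 3 (O(¬open_valve → declare_conflict)) is O(¬declare_conflict → open_valve), and O(¬declare_conflict) is already established, so O(open_valve).
The contrapositive of premise 1 (O(¬mute_channel → ¬open_valve)) is O(open_valve → mute_channel), and O(open_valve) is already established, so O(mute_channel).
Premise 7 does not contribute to this derivation.
So O(mute_channel) follows.

Yes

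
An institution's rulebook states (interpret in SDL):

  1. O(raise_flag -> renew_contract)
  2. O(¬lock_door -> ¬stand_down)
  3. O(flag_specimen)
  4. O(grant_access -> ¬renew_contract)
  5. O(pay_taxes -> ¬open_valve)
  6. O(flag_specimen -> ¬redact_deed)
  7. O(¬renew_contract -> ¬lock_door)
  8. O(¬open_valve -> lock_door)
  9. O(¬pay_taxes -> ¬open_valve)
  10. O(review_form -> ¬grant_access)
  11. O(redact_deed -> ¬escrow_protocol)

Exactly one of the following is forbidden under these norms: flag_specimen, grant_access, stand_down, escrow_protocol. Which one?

grant_access

Premises 9 and 5 are O(¬pay_taxes -> ¬open_valve) and O(pay_taxes -> ¬open_valve); every ideal world satisfies ¬pay_taxes or pay_taxes, so in either case ¬open_valve holds — hence O(¬open_valve).
Premise 8 is O(¬open_valve -> lock_door); since O(¬open_valve), deontic closure gives O(lock_door).
The contrapositive of premise 7 (O(¬renew_contract -> ¬lock_door)) is O(lock_door -> renew_contract), and O(lock_door) is already established, so O(renew_contract).
Premise 4, O(grant_access -> ¬renew_contract), contraposes to O(renew_contract -> ¬grant_access); with O(renew_contract) we get O(¬grant_access).
So O(¬grant_access) holds, i.e. grant_access is forbidden. None of the other listed options is forbidden under the premises.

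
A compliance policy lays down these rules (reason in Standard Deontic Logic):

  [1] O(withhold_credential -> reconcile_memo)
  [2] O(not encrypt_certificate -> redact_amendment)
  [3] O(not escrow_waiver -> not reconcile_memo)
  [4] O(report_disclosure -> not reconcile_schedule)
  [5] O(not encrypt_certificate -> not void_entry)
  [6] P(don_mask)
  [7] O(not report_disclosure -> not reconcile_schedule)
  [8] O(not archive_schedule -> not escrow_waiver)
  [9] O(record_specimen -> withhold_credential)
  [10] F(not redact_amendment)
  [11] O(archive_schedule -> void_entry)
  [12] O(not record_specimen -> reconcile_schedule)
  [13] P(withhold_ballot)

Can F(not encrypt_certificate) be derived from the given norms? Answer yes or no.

Yes

Premises 7 and 4 are O(not report_disclosure -> not reconcile_schedule) and O(report_disclosure -> not reconcile_schedule); every ideal world satisfies not report_disclosure or report_disclosure, so in either case not reconcile_schedule holds — hence O(not reconcile_schedule).
Premise 12, O(not record_specimen -> reconcile_schedule), contraposes to O(not reconcile_schedule -> record_specimen); with O(not reconcile_schedule) we get O(record_specimen).
With premise 9, O(record_specimen -> withhold_credential), the K-axiom yields O(withhold_credential).
Applying K to premise 1 (O(withhold_credential -> reconcile_memo)) and O(withhold_credential) yields O(reconcile_memo).
The contrapositive of premise 3 (O(not escrow_waiver -> not reconcile_memo)) is O(reconcile_memo -> escrow_waiver), and O(reconcile_memo) is already established, so O(escrow_waiver).
Premise 8 is O(not archive_schedule -> not escrow_waiver); contrapositively O(escrow_waiver -> archive_schedule). Since O(escrow_waiver) holds, K gives O(archive_schedule).
Applying K to premise 11 (O(archive_schedule -> void_entry)) and O(archive_schedule) yields O(void_entry).
Premise 5, O(not encrypt_certificate -> not void_entry), contraposes to O(void_entry -> encrypt_certificate); with O(void_entry) we get O(encrypt_certificate).
Premises 2, 6, 10, 13 do not contribute to this derivation.
So O(encrypt_certificate) holds, i.e. F(not encrypt_certificate). The claim follows.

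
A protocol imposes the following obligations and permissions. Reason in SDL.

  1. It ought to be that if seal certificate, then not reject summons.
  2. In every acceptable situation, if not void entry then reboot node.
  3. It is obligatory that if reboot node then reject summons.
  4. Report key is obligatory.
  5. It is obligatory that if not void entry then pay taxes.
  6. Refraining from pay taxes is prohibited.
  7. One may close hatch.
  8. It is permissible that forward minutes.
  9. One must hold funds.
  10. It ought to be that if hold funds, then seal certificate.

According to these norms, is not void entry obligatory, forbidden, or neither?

Premise 9 states O(hold_funds) outright.
From O(hold_funds) and premise 10, O(hold_funds → seal_certificate), we obtain O(seal_certificate).
With premise 1, O(seal_certificate → ¬reject_summons), the K-axiom yields O(¬reject_summons).
Premise 3, O(reboot_node → reject_summons), contraposes to O(¬reject_summons → ¬reboot_node); with O(¬reject_summons) we get O(¬reboot_node).
Premise 2, O(¬void_entry → reboot_node), contraposes to O(¬reboot_node → void_entry); with O(¬reboot_node) we get O(void_entry).
Premises 4, 5, 6, 7, 8 do not contribute to this derivation.
Thus O(void_entry), which is F(¬void_entry): ¬void_entry is forbidden.

Forbidden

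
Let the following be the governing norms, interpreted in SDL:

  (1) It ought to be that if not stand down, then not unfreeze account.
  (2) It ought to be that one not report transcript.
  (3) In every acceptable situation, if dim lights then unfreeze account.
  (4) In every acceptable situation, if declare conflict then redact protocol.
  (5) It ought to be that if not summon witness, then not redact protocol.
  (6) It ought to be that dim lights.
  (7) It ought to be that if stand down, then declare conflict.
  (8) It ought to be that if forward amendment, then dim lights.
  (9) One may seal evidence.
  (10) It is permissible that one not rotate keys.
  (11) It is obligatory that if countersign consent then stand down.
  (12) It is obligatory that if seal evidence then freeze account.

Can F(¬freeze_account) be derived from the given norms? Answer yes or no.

No

Premise 12 is O(seal_evidence → freeze_account), but O(seal_evidence) is not derivable from the premises (the permission P(seal_evidence) asserts only ¬O(¬seal_evidence), not O(seal_evidence)), so it does not yield O(freeze_account).
No other premise forces O(freeze_account). An ideal world satisfying every premise can still have ¬freeze_account true, so F(¬freeze_account) is not derivable.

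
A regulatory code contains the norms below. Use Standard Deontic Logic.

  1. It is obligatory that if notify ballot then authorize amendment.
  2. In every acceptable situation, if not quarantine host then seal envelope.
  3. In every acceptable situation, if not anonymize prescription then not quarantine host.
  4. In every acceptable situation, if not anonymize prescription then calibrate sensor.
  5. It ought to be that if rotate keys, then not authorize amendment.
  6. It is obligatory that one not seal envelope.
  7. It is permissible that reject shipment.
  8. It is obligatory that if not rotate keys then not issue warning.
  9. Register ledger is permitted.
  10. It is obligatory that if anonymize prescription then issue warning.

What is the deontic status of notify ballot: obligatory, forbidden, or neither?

Premise 6 states O(¬seal_envelope) outright.
Premise 2, O(¬quarantine_host → seal_envelope), contraposes to O(¬seal_envelope → quarantine_host); with O(¬seal_envelope) we get O(quarantine_host).
Premise 3 is O(¬anonymize_prescription → ¬quarantine_host); contrapositively O(quarantine_host → anonymize_prescription). Since O(quarantine_host) holds, K gives O(anonymize_prescription).
Applying K to premise 10 (O(anonymize_prescription → issue_warning)) and O(anonymize_prescription) yields O(issue_warning).
Premise 8 is O(¬rotate_keys → ¬issue_warning); contrapositively O(issue_warning → rotate_keys). Since O(issue_warning) holds, K gives O(rotate_keys).
From O(rotate_keys) and premise 5, O(rotate_keys → ¬authorize_amendment), we obtain O(¬authorize_amendment).
Premise 1 is O(notify_ballot → authorize_amendment); contrapositively O(¬authorize_amendment → ¬notify_ballot). Since O(¬authorize_amendment) holds, K gives O(¬notify_ballot).
Premises 4, 7, 9 do not contribute to this derivation.
Thus O(¬notify_ballot), which is F(notify_ballot): notify_ballot is forbidden.

Forbidden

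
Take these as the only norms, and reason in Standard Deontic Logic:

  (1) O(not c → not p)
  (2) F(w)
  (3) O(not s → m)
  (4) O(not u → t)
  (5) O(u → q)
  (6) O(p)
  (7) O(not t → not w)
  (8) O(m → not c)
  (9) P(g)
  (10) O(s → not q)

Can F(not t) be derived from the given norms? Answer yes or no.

Yes

Premise 6 gives O(p).
Premise 1, O(not c → not p), contraposes to O(p → c); with O(p) we get O(c).
The contrapositive of premise 8 (O(m → not c)) is O(c → not m), and O(c) is already established, so O(not m).
Premise 3, O(not s → m), contraposes to O(not m → s); with O(not m) we get O(s).
With premise 10, O(s → not q), the K-axiom yields O(not q).
The contrapositive of premise 5 (O(u → q)) is O(not q → not u), and O(not q) is already established, so O(not u).
Premise 4 is O(not u → t); since O(not u), deontic closure gives O(t).
Premises 2, 7, 9 do not contribute to this derivation.
So O(t) holds, i.e. F(not t). The claim follows.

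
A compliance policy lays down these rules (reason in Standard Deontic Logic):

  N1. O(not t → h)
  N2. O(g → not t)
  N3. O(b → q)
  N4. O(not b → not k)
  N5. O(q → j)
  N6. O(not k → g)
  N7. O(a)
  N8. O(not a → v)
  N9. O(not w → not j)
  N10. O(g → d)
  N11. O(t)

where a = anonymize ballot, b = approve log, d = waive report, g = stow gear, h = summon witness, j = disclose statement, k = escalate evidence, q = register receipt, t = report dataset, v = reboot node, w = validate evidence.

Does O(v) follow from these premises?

Premise 8 is O(not a → v), but O(not a) is not derivable from the premises, so it does not yield O(v).
No other premise forces O(v). An ideal world satisfying every premise can still have v false, so O(v) is not derivable.

No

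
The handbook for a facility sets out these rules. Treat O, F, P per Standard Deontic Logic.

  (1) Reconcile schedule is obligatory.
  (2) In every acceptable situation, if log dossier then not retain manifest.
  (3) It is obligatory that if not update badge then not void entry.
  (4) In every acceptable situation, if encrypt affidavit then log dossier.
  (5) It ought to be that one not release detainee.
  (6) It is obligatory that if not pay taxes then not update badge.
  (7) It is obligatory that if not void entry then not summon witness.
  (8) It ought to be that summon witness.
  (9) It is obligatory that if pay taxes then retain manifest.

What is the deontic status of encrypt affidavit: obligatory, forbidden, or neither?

Forbidden

Premise 8 gives O(summon_witness).
Premise 7, O(¬void_entry → ¬summon_witness), contraposes to O(summon_witness → void_entry); with O(summon_witness) we get O(void_entry).
Premise 3 is O(¬update_badge → ¬void_entry); contrapositively O(void_entry → update_badge). Since O(void_entry) holds, K gives O(update_badge).
The contrapositive of premise 6 (O(¬pay_taxes → ¬update_badge)) is O(update_badge → pay_taxes), and O(update_badge) is already established, so O(pay_taxes).
With premise 9, O(pay_taxes → retain_manifest), the K-axiom yields O(retain_manifest).
Premise 2, O(log_dossier → ¬retain_manifest), contraposes to O(retain_manifest → ¬log_dossier); with O(retain_manifest) we get O(¬log_dossier).
Premise 4 is O(encrypt_affidavit → log_dossier); contrapositively O(¬log_dossier → ¬encrypt_affidavit). Since O(¬log_dossier) holds, K gives O(¬encrypt_affidavit).
Premises 1, 5 do not contribute to this derivation.
Thus O(¬encrypt_affidavit), which is F(encrypt_affidavit): encrypt_affidavit is forbidden.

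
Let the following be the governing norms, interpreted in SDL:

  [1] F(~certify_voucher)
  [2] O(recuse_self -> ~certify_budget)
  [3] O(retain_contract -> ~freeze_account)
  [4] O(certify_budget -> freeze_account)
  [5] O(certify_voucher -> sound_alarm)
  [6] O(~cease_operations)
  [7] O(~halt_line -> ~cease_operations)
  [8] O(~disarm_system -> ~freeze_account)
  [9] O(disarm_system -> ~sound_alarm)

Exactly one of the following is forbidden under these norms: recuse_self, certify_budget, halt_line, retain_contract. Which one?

Premise 1, F(~certify_voucher), is equivalent to O(certify_voucher).
With premise 5, O(certify_voucher -> sound_alarm), the K-axiom yields O(sound_alarm).
Premise 9, O(disarm_system -> ~sound_alarm), contraposes to O(sound_alarm -> ~disarm_system); with O(sound_alarm) we get O(~disarm_system).
Applying K to premise 8 (O(~disarm_system -> ~freeze_account)) and O(~disarm_system) yields O(~freeze_account).
Premise 4, O(certify_budget -> freeze_account), contraposes to O(~freeze_account -> ~certify_budget); with O(~freeze_account) we get O(~certify_budget).
So O(~certify_budget) holds, i.e. certify_budget is forbidden. None of the other listed options is forbidden under the premises.

certify_budget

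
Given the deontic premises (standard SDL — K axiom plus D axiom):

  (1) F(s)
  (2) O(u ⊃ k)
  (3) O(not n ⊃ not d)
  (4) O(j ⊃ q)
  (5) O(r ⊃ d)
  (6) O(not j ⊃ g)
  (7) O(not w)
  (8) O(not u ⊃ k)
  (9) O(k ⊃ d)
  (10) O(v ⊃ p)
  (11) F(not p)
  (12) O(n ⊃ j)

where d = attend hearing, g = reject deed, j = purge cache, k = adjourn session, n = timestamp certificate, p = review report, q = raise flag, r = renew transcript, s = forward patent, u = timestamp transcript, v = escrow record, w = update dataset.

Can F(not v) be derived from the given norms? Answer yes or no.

Premise 10 is O(v ⊃ p); even if O(p) held, inferring O(v) would be affirming the consequent — invalid.
No other premise forces O(v). An ideal world satisfying every premise can still have not v true, so F(not v) is not derivable.

No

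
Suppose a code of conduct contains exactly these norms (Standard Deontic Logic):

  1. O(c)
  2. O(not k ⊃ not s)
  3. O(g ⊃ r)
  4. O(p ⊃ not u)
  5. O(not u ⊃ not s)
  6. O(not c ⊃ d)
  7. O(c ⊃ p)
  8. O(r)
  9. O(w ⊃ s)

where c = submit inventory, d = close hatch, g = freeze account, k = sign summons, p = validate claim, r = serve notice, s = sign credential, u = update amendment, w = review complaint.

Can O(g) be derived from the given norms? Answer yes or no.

No

Premise 3 is O(g ⊃ r); even if O(r) held, inferring O(g) would be affirming the consequent — invalid.
No other premise forces O(g). An ideal world satisfying every premise can still have g false, so O(g) is not derivable.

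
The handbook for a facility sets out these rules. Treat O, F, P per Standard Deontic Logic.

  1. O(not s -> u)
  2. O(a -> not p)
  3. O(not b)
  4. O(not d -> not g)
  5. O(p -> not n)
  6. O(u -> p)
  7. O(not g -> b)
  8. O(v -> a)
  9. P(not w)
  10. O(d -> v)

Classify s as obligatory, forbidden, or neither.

Premise 3 gives O(not b).
Premise 7 is O(not g -> b); contrapositively O(not b -> g). Since O(not b) holds, K gives O(g).
The contrapositive of premise 4 (O(not d -> not g)) is O(g -> d), and O(g) is already established, so O(d).
Premise 10 is O(d -> v); since O(d), deontic closure gives O(v).
Applying K to premise 8 (O(v -> a)) and O(v) yields O(a).
From O(a) and premise 2, O(a -> not p), we obtain O(not p).
The contrapositive of premise 6 (O(u -> p)) is O(not p -> not u), and O(not p) is already established, so O(not u).
Premise 1, O(not s -> u), contraposes to O(not u -> s); with O(not u) we get O(s).
Premises 5, 9 do not contribute to this derivation.
Hence s is obligatory.

Obligatory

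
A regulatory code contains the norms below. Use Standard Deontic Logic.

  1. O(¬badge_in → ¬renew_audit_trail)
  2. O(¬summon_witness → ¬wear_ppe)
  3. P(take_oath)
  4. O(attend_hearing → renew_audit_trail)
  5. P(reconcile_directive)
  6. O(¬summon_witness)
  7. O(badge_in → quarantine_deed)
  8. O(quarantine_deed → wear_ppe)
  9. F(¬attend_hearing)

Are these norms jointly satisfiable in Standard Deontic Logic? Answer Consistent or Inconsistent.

Inconsistent

Premise 9 is F(¬attend_hearing), i.e. O(attend_hearing).
With premise 4, O(attend_hearing → renew_audit_trail), the K-axiom yields O(renew_audit_trail).
The contrapositive of premise 1 (O(¬badge_in → ¬renew_audit_trail)) is O(renew_audit_trail → badge_in), and O(renew_audit_trail) is already established, so O(badge_in).
With premise 7, O(badge_in → quarantine_deed), the K-axiom yields O(quarantine_deed).
Premise 8 is O(quarantine_deed → wear_ppe); since O(quarantine_deed), deontic closure gives O(wear_ppe).
Premise 2 is O(¬summon_witness → ¬wear_ppe); contrapositively O(wear_ppe → summon_witness). Since O(wear_ppe) holds, K gives O(summon_witness).
Yet premise 6 states O(¬summon_witness).
We now have both O(summon_witness) and O(¬summon_witness) — summon_witness is simultaneously obligatory and forbidden, violating the D-axiom.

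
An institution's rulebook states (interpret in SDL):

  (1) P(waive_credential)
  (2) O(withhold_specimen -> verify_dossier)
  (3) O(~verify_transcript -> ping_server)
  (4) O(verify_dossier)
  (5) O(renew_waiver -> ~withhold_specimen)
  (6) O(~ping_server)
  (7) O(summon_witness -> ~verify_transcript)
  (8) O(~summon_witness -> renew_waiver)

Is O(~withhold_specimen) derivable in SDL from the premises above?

Premise 6 gives O(~ping_server).
Premise 3, O(~verify_transcript -> ping_server), contraposes to O(~ping_server -> verify_transcript); with O(~ping_server) we get O(verify_transcript).
Premise 7, O(summon_witness -> ~verify_transcript), contraposes to O(verify_transcript -> ~summon_witness); with O(verify_transcript) we get O(~summon_witness).
Premise 8 is O(~summon_witness -> renew_waiver); since O(~summon_witness), deontic closure gives O(renew_waiver).
Applying K to premise 5 (O(renew_waiver -> ~withhold_specimen)) and O(renew_waiver) yields O(~withhold_specimen).
Premises 1, 2, 4 do not contribute to this derivation.
So O(~withhold_specimen) follows.

Yes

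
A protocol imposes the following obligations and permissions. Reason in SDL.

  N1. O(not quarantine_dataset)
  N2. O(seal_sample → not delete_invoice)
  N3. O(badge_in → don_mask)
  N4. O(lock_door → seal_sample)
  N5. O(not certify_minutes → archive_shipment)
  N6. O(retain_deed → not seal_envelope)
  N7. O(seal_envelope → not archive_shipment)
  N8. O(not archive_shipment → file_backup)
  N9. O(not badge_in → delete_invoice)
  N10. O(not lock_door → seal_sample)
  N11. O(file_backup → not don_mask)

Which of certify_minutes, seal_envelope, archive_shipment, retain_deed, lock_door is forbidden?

seal_envelope

By case analysis on lock_door: premise 4 gives O(lock_door → seal_sample) and premise 10 gives O(not lock_door → seal_sample), so O(seal_sample) either way.
With premise 2, O(seal_sample → not delete_invoice), the K-axiom yields O(not delete_invoice).
Premise 9, O(not badge_in → delete_invoice), contraposes to O(not delete_invoice → badge_in); with O(not delete_invoice) we get O(badge_in).
Premise 3 is O(badge_in → don_mask); since O(badge_in), deontic closure gives O(don_mask).
Premise 11 is O(file_backup → not don_mask); contrapositively O(don_mask → not file_backup). Since O(don_mask) holds, K gives O(not file_backup).
The contrapositive of premise 8 (O(not archive_shipment → file_backup)) is O(not file_backup → archive_shipment), and O(not file_backup) is already established, so O(archive_shipment).
Premise 7 is O(seal_envelope → not archive_shipment); contrapositively O(archive_shipment → not seal_envelope). Since O(archive_shipment) holds, K gives O(not seal_envelope).
So O(not seal_envelope) holds, i.e. seal_envelope is forbidden. None of the other listed options is forbidden under the premises.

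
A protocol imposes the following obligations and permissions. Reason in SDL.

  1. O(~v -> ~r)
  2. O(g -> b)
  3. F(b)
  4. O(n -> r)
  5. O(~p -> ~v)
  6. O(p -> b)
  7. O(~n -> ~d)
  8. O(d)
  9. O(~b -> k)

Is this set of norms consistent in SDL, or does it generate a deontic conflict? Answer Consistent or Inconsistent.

Premise 8 gives O(d).
The contrapositive of premise 7 (O(~n -> ~d)) is O(d -> n), and O(d) is already established, so O(n).
Applying K to premise 4 (O(n -> r)) and O(n) yields O(r).
The contrapositive of premise 1 (O(~v -> ~r)) is O(r -> v), and O(r) is already established, so O(v).
Premise 5, O(~p -> ~v), contraposes to O(v -> p); with O(v) we get O(p).
From O(p) and premise 6, O(p -> b), we obtain O(b).
But premise 3, F(b), means O(~b).
We now have both O(b) and O(~b) — b is simultaneously obligatory and forbidden, violating the D-axiom.

Inconsistent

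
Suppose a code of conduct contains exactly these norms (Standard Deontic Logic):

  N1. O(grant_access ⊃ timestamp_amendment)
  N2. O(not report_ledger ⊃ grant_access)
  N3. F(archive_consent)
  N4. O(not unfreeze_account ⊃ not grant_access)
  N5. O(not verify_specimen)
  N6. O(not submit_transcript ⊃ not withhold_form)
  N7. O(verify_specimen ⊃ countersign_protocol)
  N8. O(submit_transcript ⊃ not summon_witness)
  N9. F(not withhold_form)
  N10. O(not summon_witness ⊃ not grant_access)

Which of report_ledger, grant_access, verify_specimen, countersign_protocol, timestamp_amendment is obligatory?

Premise 9, F(not withhold_form), is equivalent to O(withhold_form).
The contrapositive of premise 6 (O(not submit_transcript ⊃ not withhold_form)) is O(withhold_form ⊃ submit_transcript), and O(withhold_form) is already established, so O(submit_transcript).
From O(submit_transcript) and premise 8, O(submit_transcript ⊃ not summon_witness), we obtain O(not summon_witness).
Applying K to premise 10 (O(not summon_witness ⊃ not grant_access)) and O(not summon_witness) yields O(not grant_access).
Premise 2, O(not report_ledger ⊃ grant_access), contraposes to O(not grant_access ⊃ report_ledger); with O(not grant_access) we get O(report_ledger).
So O(report_ledger) holds — report_ledger is obligatory. None of the other listed options is made obligatory by any chain of premises.

report_ledger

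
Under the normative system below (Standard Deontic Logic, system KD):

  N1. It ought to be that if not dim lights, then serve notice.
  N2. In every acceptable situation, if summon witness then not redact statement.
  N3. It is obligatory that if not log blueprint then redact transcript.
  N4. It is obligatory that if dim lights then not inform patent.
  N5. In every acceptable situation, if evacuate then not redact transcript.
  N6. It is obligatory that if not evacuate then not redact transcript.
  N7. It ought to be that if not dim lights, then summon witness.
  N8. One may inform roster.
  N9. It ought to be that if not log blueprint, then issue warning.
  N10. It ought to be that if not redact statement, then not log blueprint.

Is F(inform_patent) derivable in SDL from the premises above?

Yes

Premises 5 and 6 cover both cases: O(evacuate → ¬redact_transcript) and O(¬evacuate → ¬redact_transcript). Since evacuate ∨ ¬evacuate is a tautology, O(¬redact_transcript) follows.
Premise 3 is O(¬log_blueprint → redact_transcript); contrapositively O(¬redact_transcript → log_blueprint). Since O(¬redact_transcript) holds, K gives O(log_blueprint).
Premise 10 is O(¬redact_statement → ¬log_blueprint); contrapositively O(log_blueprint → redact_statement). Since O(log_blueprint) holds, K gives O(redact_statement).
Premise 2 is O(summon_witness → ¬redact_statement); contrapositively O(redact_statement → ¬summon_witness). Since O(redact_statement) holds, K gives O(¬summon_witness).
Premise 7 is O(¬dim_lights → summon_witness); contrapositively O(¬summon_witness → dim_lights). Since O(¬summon_witness) holds, K gives O(dim_lights).
From O(dim_lights) and premise 4, O(dim_lights → ¬inform_patent), we obtain O(¬inform_patent).
Premises 1, 8, 9 do not contribute to this derivation.
So O(¬inform_patent) holds, i.e. F(inform_patent). The claim follows.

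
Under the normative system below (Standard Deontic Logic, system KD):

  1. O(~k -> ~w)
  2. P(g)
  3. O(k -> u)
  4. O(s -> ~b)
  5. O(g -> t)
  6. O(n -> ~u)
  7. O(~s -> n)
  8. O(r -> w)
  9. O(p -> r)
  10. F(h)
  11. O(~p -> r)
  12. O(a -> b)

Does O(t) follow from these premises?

No

Premise 5 is O(g -> t), but O(g) is not derivable from the premises (the permission P(g) asserts only ~O(~g), not O(g)), so it does not yield O(t).
No other premise forces O(t). An ideal world satisfying every premise can still have t false, so O(t) is not derivable.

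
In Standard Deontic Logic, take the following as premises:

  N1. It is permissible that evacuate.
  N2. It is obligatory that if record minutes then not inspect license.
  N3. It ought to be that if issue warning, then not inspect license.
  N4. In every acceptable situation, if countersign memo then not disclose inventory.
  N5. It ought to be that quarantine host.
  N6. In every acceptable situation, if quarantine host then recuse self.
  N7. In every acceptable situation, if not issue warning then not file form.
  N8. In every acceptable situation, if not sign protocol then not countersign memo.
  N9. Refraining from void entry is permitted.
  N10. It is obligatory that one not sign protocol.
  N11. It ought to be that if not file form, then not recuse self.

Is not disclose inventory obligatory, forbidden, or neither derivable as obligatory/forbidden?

Premise 4 is O(countersign_memo → ¬disclose_inventory), but O(countersign_memo) is not derivable from the premises, so it does not yield O(¬disclose_inventory).
No premise or chain of K-axiom applications forces O(¬disclose_inventory), and none forces O(disclose_inventory). So ¬disclose_inventory is neither obligatory nor forbidden under these norms.

Neither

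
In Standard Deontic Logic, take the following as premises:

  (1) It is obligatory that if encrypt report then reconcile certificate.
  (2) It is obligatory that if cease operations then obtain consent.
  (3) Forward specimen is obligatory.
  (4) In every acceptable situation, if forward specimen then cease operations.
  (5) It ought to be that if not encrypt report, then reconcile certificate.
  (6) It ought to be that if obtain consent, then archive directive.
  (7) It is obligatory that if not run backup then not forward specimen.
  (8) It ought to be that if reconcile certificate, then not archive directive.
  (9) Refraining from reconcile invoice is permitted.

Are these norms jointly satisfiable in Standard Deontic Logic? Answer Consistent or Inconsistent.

Premises 1 and 5 are O(encrypt_report → reconcile_certificate) and O(¬encrypt_report → reconcile_certificate); every ideal world satisfies encrypt_report or ¬encrypt_report, so in either case reconcile_certificate holds — hence O(reconcile_certificate).
Applying K to premise 8 (O(reconcile_certificate → ¬archive_directive)) and O(reconcile_certificate) yields O(¬archive_directive).
Premise 6, O(obtain_consent → archive_directive), contraposes to O(¬archive_directive → ¬obtain_consent); with O(¬archive_directive) we get O(¬obtain_consent).
Premise 2, O(cease_operations → obtain_consent), contraposes to O(¬obtain_consent → ¬cease_operations); with O(¬obtain_consent) we get O(¬cease_operations).
Premise 4, O(forward_specimen → cease_operations), contraposes to O(¬cease_operations → ¬forward_specimen); with O(¬cease_operations) we get O(¬forward_specimen).
However, premise 3 gives O(forward_specimen).
We now have both O(¬forward_specimen) and O(forward_specimen) — forward_specimen is simultaneously obligatory and forbidden, violating the D-axiom.

Inconsistent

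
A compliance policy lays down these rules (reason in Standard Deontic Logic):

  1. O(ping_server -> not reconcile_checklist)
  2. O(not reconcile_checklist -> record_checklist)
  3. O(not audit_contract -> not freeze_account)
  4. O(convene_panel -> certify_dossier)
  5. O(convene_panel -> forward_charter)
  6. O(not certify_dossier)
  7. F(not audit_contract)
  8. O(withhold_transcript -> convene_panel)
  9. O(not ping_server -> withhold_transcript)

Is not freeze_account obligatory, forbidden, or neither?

Premise 3 is O(not audit_contract -> not freeze_account), but O(not audit_contract) is not derivable from the premises, so it does not yield O(not freeze_account).
No premise or chain of K-axiom applications forces O(not freeze_account), and none forces O(freeze_account). So not freeze_account is neither obligatory nor forbidden under these norms.

Neither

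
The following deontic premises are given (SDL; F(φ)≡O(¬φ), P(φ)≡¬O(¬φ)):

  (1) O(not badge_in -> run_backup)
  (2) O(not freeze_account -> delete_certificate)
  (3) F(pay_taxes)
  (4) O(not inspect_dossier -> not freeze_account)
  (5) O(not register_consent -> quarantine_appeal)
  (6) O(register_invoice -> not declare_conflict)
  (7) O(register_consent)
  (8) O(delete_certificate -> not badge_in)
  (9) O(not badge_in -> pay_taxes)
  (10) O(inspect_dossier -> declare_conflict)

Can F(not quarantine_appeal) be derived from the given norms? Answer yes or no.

No

Premise 5 is O(not register_consent -> quarantine_appeal), but O(not register_consent) is not derivable from the premises, so it does not yield O(quarantine_appeal).
No other premise forces O(quarantine_appeal). An ideal world satisfying every premise can still have not quarantine_appeal true, so F(not quarantine_appeal) is not derivable.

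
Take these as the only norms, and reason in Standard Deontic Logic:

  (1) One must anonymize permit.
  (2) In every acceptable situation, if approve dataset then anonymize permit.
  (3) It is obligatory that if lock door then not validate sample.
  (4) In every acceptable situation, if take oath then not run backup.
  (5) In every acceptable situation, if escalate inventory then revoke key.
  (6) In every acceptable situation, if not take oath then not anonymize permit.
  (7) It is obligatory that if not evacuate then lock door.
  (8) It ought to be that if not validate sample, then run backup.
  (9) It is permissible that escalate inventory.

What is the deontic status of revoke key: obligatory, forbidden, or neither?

Neither

Premise 5 is O(escalate_inventory → revoke_key), but O(escalate_inventory) is not derivable from the premises (the permission P(escalate_inventory) asserts only ¬O(¬escalate_inventory), not O(escalate_inventory)), so it does not yield O(revoke_key).
No premise or chain of K-axiom applications forces O(revoke_key), and none forces O(¬revoke_key). So revoke_key is neither obligatory nor forbidden under these norms.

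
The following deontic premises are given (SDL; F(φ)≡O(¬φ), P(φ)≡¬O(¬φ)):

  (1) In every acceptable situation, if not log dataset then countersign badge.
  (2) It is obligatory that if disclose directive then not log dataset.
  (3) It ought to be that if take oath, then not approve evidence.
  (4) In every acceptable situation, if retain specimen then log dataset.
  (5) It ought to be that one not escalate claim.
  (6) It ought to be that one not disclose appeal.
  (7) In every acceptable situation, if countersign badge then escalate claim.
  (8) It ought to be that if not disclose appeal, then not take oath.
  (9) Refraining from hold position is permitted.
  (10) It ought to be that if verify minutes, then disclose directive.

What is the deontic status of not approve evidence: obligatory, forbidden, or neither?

Neither

Premise 3 is O(take_oath → ¬approve_evidence), but O(take_oath) is not derivable from the premises, so it does not yield O(¬approve_evidence).
No premise or chain of K-axiom applications forces O(¬approve_evidence), and none forces O(approve_evidence). So ¬approve_evidence is neither obligatory nor forbidden under these norms.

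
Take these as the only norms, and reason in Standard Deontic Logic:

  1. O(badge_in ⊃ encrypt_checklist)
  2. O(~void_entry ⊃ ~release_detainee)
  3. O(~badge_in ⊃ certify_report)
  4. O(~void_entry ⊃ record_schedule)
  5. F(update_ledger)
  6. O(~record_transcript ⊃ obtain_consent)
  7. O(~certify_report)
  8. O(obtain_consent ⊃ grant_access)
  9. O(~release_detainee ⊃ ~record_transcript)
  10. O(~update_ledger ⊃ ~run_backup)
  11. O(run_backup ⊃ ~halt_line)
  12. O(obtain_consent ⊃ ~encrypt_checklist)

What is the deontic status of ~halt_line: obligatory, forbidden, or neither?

Premise 11 is O(run_backup ⊃ ~halt_line), but O(run_backup) is not derivable from the premises, so it does not yield O(~halt_line).
No premise or chain of K-axiom applications forces O(~halt_line), and none forces O(halt_line). So ~halt_line is neither obligatory nor forbidden under these norms.

Neither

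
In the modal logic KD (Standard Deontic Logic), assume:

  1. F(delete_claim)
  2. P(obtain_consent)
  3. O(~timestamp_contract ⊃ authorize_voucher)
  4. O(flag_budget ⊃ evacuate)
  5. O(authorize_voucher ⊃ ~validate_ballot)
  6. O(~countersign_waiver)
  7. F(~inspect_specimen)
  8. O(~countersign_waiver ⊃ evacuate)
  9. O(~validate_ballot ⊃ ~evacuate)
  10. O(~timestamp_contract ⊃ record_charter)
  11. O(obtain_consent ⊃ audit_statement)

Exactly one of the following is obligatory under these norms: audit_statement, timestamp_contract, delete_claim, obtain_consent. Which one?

From premise 6 we have O(~countersign_waiver).
With premise 8, O(~countersign_waiver ⊃ evacuate), the K-axiom yields O(evacuate).
The contrapositive of premise 9 (O(~validate_ballot ⊃ ~evacuate)) is O(evacuate ⊃ validate_ballot), and O(evacuate) is already established, so O(validate_ballot).
The contrapositive of premise 5 (O(authorize_voucher ⊃ ~validate_ballot)) is O(validate_ballot ⊃ ~authorize_voucher), and O(validate_ballot) is already established, so O(~authorize_voucher).
Premise 3, O(~timestamp_contract ⊃ authorize_voucher), contraposes to O(~authorize_voucher ⊃ timestamp_contract); with O(~authorize_voucher) we get O(timestamp_contract).
So O(timestamp_contract) holds — timestamp_contract is obligatory. None of the other listed options is made obligatory by any chain of premises.

timestamp_contract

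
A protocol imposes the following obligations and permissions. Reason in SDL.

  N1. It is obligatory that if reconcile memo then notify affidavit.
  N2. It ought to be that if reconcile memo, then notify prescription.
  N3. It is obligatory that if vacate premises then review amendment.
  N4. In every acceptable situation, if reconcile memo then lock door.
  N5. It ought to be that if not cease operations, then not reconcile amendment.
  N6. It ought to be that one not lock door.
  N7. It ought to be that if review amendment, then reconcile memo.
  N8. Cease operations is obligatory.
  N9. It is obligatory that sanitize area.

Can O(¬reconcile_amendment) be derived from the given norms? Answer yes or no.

No

Premise 5 is O(¬cease_operations → ¬reconcile_amendment), but O(¬cease_operations) is not derivable from the premises, so it does not yield O(¬reconcile_amendment).
No other premise forces O(¬reconcile_amendment). An ideal world satisfying every premise can still have ¬reconcile_amendment false, so O(¬reconcile_amendment) is not derivable.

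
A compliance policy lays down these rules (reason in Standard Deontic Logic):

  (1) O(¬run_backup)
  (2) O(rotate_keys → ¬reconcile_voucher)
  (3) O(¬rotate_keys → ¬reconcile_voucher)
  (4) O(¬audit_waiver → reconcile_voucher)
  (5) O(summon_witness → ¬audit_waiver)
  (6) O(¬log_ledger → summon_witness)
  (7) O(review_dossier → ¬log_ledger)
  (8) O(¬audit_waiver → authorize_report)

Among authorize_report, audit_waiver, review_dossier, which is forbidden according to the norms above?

review_dossier

Premises 2 and 3 are O(rotate_keys → ¬reconcile_voucher) and O(¬rotate_keys → ¬reconcile_voucher); every ideal world satisfies rotate_keys or ¬rotate_keys, so in either case ¬reconcile_voucher holds — hence O(¬reconcile_voucher).
The contrapositive of premise 4 (O(¬audit_waiver → reconcile_voucher)) is O(¬reconcile_voucher → audit_waiver), and O(¬reconcile_voucher) is already established, so O(audit_waiver).
Premise 5 is O(summon_witness → ¬audit_waiver); contrapositively O(audit_waiver → ¬summon_witness). Since O(audit_waiver) holds, K gives O(¬summon_witness).
Premise 6 is O(¬log_ledger → summon_witness); contrapositively O(¬summon_witness → log_ledger). Since O(¬summon_witness) holds, K gives O(log_ledger).
Premise 7, O(review_dossier → ¬log_ledger), contraposes to O(log_ledger → ¬review_dossier); with O(log_ledger) we get O(¬review_dossier).
So O(¬review_dossier) holds, i.e. review_dossier is forbidden. None of the other listed options is forbidden under the premises.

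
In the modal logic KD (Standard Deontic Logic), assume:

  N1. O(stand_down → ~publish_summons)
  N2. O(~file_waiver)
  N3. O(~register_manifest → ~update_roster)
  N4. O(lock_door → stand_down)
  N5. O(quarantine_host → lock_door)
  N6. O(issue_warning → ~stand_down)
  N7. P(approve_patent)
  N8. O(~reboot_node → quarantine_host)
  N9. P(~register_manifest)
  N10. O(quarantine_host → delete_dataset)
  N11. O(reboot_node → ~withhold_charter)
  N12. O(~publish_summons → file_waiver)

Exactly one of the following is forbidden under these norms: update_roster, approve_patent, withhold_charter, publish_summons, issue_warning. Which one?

Premise 2 gives O(~file_waiver).
The contrapositive of premise 12 (O(~publish_summons → file_waiver)) is O(~file_waiver → publish_summons), and O(~file_waiver) is already established, so O(publish_summons).
The contrapositive of premise 1 (O(stand_down → ~publish_summons)) is O(publish_summons → ~stand_down), and O(publish_summons) is already established, so O(~stand_down).
The contrapositive of premise 4 (O(lock_door → stand_down)) is O(~stand_down → ~lock_door), and O(~stand_down) is already established, so O(~lock_door).
Premise 5, O(quarantine_host → lock_door), contraposes to O(~lock_door → ~quarantine_host); with O(~lock_door) we get O(~quarantine_host).
The contrapositive of premise 8 (O(~reboot_node → quarantine_host)) is O(~quarantine_host → reboot_node), and O(~quarantine_host) is already established, so O(reboot_node).
From O(reboot_node) and premise 11, O(reboot_node → ~withhold_charter), we obtain O(~withhold_charter).
So O(~withhold_charter) holds, i.e. withhold_charter is forbidden. None of the other listed options is forbidden under the premises.

withhold_charter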